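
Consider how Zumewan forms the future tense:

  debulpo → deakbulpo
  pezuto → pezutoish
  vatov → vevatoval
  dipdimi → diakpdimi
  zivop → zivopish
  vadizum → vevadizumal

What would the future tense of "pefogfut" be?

debulpo and pezuto both end in -o yet inflect differently (deakbulpo, pezutoish), so the final letter is not what conditions the rule; the first letter is.
"pefogfut" begins with p-. The one such stem in the data (pezuto → pezutoish) adds -ish, so the same rule applies.
The other patterns: stems beginning with v- add ve- … -al around the stem; stems beginning with d- insert -ak- after the first vowel.
So pefogfut → pefogfutish.

pefogfutish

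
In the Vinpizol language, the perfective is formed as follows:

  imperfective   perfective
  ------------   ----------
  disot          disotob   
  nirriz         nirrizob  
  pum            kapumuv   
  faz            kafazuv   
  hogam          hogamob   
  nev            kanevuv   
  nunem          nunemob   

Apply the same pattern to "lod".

kaloduv

"lod" has 1 vowel. The stems with 1 vowel (faz → kafazuv, pum → kapumuv, nev → kanevuv) add ka- … -uv around the stem.
The other pattern: stems with 2 vowels add -ob.
So lod → kaloduv.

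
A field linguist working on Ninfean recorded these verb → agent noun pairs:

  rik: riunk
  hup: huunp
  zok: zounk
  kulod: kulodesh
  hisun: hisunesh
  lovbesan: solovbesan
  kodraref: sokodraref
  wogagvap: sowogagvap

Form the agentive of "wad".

waund

"wad" has 1 vowel. The stems with 1 vowel (rik → riunk, hup → huunp, zok → zounk) insert -un- after the first vowel.
So wad → waund.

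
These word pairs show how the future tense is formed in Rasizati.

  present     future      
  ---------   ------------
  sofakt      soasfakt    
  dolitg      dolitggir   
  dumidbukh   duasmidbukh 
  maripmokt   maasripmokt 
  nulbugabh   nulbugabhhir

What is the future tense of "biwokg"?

dumidbukh and nulbugabh both end in -h yet inflect differently (duasmidbukh, nulbugabhhir), so the final letter is not what conditions the rule; the second-to-last letter is.
"biwokg" has second-to-last letter 'k'. The stems whose second-to-last letter is 'k' (maripmokt → maasripmokt, dumidbukh → duasmidbukh, sofakt → soasfakt) insert -as- after the first vowel.
So biwokg → biaswokg.

biaswokg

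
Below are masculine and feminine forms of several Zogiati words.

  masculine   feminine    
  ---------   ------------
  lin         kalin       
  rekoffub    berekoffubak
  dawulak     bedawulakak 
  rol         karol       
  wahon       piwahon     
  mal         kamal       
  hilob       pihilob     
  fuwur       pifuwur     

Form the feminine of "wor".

kawor

lin and wahon both end in -n yet inflect differently (kalin, piwahon), so the final letter is not what conditions the rule; the number of vowels is.
"wor" has 1 vowel. The stems with 1 vowel (mal → kamal, lin → kalin, rol → karol) add the prefix ka-.
The other patterns: stems with 2 vowels add the prefix pi-; stems with 3 vowels add be- … -ak around the stem.
So wor → kawor.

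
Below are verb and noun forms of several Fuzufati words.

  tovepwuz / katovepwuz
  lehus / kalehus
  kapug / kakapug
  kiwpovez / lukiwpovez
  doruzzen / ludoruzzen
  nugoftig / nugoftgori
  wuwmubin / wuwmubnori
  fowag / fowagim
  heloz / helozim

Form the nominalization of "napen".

lunapen

tovepwuz and kiwpovez both end in -z yet inflect differently (katovepwuz, lukiwpovez), so the final letter is not what conditions the rule; the last vowel is.
"napen" has last vowel 'e'. The stems whose last vowel is 'e' (kiwpovez → lukiwpovez, doruzzen → ludoruzzen) add the prefix lu-.
The other patterns: stems whose last vowel is 'u' add the prefix ka-; stems whose last vowel is 'i' delete the last vowel and add -ori; stems whose last vowel is 'a' or 'o' add -im.
So napen → lunapen.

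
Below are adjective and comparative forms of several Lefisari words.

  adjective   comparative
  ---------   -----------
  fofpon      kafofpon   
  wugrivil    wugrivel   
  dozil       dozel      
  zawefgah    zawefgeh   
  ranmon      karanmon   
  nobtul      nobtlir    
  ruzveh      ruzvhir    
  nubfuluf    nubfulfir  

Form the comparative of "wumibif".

wumibef

"wumibif" has last vowel 'i'. The stems whose last vowel is 'i' (dozil → dozel, wugrivil → wugrivel) change the last vowel to 'e'.
So wumibif → wumibef.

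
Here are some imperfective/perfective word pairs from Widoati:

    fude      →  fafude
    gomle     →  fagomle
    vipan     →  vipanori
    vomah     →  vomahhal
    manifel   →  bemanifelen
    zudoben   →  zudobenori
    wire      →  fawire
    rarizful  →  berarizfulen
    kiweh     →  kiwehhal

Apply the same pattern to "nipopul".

benipopulen

manifel and fude both have last vowel 'e' yet inflect differently (bemanifelen, fafude), so the last vowel is not what conditions the rule; the final letter is.
"nipopul" ends in -l. The stems ending in -l (rarizful → berarizfulen, manifel → bemanifelen) add be- … -en around the stem.
The other patterns: stems ending in -e add the prefix fa-; stems ending in -n add -ori; stems ending in -h double the final consonant and add -al.
So nipopul → benipopulen.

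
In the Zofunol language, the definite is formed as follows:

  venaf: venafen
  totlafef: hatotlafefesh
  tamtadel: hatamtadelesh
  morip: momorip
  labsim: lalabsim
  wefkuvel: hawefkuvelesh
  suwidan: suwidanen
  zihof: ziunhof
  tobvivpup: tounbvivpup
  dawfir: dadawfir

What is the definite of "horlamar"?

horlamaren

venaf and zihof both end in -f yet inflect differently (venafen, ziunhof), so the final letter is not what conditions the rule; the last vowel is.
"horlamar" has last vowel 'a'. The stems whose last vowel is 'a' (suwidan → suwidanen, venaf → venafen) add -en.
The other patterns: stems whose last vowel is 'o' or 'u' insert -un- after the first vowel; stems whose last vowel is 'e' add ha- … -esh around the stem; stems whose last vowel is 'i' repeat the first consonant+vowel as a prefix.
So horlamar → horlamaren.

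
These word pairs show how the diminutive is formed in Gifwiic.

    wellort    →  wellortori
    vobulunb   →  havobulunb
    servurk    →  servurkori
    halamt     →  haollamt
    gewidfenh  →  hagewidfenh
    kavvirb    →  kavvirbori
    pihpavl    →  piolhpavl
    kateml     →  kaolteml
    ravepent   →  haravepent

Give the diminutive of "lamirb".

"lamirb" has second-to-last letter 'r'. The stems whose second-to-last letter is 'r' (kavvirb → kavvirbori, wellort → wellortori, servurk → servurkori) add -ori.
The other patterns: stems whose second-to-last letter is 'n' add the prefix ha-; stems whose second-to-last letter is 'm' or 'v' insert -ol- after the first vowel.
So lamirb → lamirbori.

lamirbori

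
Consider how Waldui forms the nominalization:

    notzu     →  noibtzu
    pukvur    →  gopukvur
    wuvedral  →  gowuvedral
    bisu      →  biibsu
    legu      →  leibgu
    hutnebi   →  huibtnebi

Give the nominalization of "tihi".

tiibhi

pukvur and legu both have last vowel 'u' yet inflect differently (gopukvur, leibgu), so the last vowel is not what conditions the rule; whether the stem ends in a vowel or a consonant is.
"tihi" ends in a vowel. The stems ending in a vowel (legu → leibgu, bisu → biibsu, notzu → noibtzu) insert -ib- after the first vowel.
The other pattern: stems ending in a consonant add the prefix go-.
So tihi → tiibhi.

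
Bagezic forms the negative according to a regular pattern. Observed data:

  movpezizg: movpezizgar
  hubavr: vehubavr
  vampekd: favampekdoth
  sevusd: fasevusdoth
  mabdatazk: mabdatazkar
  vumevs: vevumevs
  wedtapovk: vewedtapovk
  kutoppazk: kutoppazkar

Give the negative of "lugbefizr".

lugbefizrar

mabdatazk and wedtapovk both end in -k yet inflect differently (mabdatazkar, vewedtapovk), so the final letter is not what conditions the rule; the second-to-last letter is.
"lugbefizr" has second-to-last letter 'z'. The stems whose second-to-last letter is 'z' (mabdatazk → mabdatazkar, kutoppazk → kutoppazkar, movpezizg → movpezizgar) add -ar.
The other patterns: stems whose second-to-last letter is 'v' add the prefix ve-; stems whose second-to-last letter is 'k' or 's' add fa- … -oth around the stem.
So lugbefizr → lugbefizrar.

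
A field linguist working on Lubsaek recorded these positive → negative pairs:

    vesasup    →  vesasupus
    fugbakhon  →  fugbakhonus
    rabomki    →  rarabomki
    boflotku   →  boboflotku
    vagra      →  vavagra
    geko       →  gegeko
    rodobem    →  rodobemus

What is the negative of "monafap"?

boflotku and vesasup both have last vowel 'u' yet inflect differently (boboflotku, vesasupus), so the last vowel is not what conditions the rule; whether the stem ends in a vowel or a consonant is.
"monafap" ends in a consonant. The stems ending in a consonant (vesasup → vesasupus, rodobem → rodobemus, fugbakhon → fugbakhonus) add -us.
So monafap → monafapus.

monafapus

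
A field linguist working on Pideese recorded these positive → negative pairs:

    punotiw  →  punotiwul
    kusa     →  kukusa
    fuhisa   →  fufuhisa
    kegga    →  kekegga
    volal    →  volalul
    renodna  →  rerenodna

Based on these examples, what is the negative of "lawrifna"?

lalawrifna

"lawrifna" ends in -a. The stems ending in -a (fuhisa → fufuhisa, kusa → kukusa, renodna → rerenodna) repeat the first consonant+vowel as a prefix.
So lawrifna → lalawrifna.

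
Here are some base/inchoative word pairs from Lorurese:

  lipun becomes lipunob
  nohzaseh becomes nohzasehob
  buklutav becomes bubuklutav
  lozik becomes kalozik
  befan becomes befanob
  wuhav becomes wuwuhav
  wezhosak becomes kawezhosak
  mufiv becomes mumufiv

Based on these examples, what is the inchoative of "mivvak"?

kamivvak

befan and wuhav both have last vowel 'a' yet inflect differently (befanob, wuwuhav), so the last vowel is not what conditions the rule; the final letter is.
"mivvak" ends in -k. The stems ending in -k (wezhosak → kawezhosak, lozik → kalozik) add the prefix ka-.
The other patterns: stems ending in -h or -n add -ob; stems ending in -v repeat the first consonant+vowel as a prefix.
So mivvak → kamivvak.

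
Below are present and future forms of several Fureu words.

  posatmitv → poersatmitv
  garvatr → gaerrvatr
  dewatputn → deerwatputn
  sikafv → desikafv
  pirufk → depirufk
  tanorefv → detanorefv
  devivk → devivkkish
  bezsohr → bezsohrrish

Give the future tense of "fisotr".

fiersotr

posatmitv and sikafv both end in -v yet inflect differently (poersatmitv, desikafv), so the final letter is not what conditions the rule; the second-to-last letter is.
"fisotr" has second-to-last letter 't'. The stems whose second-to-last letter is 't' (posatmitv → poersatmitv, garvatr → gaerrvatr, dewatputn → deerwatputn) insert -er- after the first vowel.
So fisotr → fiersotr.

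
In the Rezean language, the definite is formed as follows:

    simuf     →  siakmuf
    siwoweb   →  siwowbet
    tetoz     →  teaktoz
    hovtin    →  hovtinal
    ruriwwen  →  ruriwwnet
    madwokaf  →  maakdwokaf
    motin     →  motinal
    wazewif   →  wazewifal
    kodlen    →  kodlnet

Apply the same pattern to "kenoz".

"kenoz" has last vowel 'o'. The one such stem in the data (tetoz → teaktoz) inserts -ak- after the first vowel (as do simuf, madwokaf), so the same rule applies.
The other patterns: stems whose last vowel is 'e' delete the last vowel and add -et; stems whose last vowel is 'i' add -al.
So kenoz → keaknoz.

keaknoz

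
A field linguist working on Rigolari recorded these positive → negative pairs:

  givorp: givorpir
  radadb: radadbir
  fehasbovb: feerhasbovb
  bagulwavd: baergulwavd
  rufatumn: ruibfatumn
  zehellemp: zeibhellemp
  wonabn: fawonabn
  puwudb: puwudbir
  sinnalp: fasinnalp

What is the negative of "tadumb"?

"tadumb" has second-to-last letter 'm'. The stems whose second-to-last letter is 'm' (zehellemp → zeibhellemp, rufatumn → ruibfatumn) insert -ib- after the first vowel.
The other patterns: stems whose second-to-last letter is 'b' or 'l' add the prefix fa-; stems whose second-to-last letter is 'v' insert -er- after the first vowel; stems whose second-to-last letter is 'd' or 'r' add -ir.
So tadumb → taibdumb.

taibdumb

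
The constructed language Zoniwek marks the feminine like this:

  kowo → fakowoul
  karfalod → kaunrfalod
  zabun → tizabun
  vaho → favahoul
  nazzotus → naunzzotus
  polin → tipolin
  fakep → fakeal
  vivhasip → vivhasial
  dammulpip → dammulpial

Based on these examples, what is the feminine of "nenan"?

dammulpip and polin both have last vowel 'i' yet inflect differently (dammulpial, tipolin), so the last vowel is not what conditions the rule; the final letter is.
"nenan" ends in -n. The stems ending in -n (zabun → tizabun, polin → tipolin) add the prefix ti-.
The other patterns: stems ending in -p drop the final letter and add -al; stems ending in -o add fa- … -ul around the stem; stems ending in -d or -s insert -un- after the first vowel.
So nenan → tinenan.

tinenan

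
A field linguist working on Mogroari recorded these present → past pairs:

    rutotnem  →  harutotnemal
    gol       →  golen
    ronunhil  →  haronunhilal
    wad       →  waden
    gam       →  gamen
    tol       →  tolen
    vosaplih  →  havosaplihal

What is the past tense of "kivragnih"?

gam and rutotnem both end in -m yet inflect differently (gamen, harutotnemal), so the final letter is not what conditions the rule; the number of vowels is.
"kivragnih" has 3 vowels. The stems with 3 vowels (rutotnem → harutotnemal, ronunhil → haronunhilal, vosaplih → havosaplihal) add ha- … -al around the stem.
The other pattern: stems with 1 vowel add -en.
So kivragnih → hakivragnihal.

hakivragnihal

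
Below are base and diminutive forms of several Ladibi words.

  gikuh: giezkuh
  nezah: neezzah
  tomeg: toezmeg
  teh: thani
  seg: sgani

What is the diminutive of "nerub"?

"nerub" has 2 vowels. The stems with 2 vowels (gikuh → giezkuh, nezah → neezzah, tomeg → toezmeg) insert -ez- after the first vowel.
The other pattern: stems with 1 vowel delete the last vowel and add -ani.
So nerub → neezrub.

neezrub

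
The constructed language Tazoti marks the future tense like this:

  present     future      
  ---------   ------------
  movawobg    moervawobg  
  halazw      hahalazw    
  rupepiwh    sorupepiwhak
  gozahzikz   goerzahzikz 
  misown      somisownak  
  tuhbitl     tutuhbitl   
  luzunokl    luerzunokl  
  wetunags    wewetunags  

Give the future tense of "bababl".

baerbabl

"bababl" has second-to-last letter 'b'. The one such stem in the data (movawobg → moervawobg) inserts -er- after the first vowel (as do gozahzikz, luzunokl), so the same rule applies.
The other patterns: stems whose second-to-last letter is 'w' add so- … -ak around the stem; stems whose second-to-last letter is 'g', 't' or 'z' repeat the first consonant+vowel as a prefix.
So bababl → baerbabl.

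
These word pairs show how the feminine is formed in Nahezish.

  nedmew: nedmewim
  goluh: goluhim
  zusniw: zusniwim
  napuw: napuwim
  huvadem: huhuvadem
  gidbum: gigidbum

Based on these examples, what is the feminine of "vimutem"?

"vimutem" ends in -m. The stems ending in -m (huvadem → huhuvadem, gidbum → gigidbum) repeat the first consonant+vowel as a prefix.
So vimutem → vivimutem.

vivimutem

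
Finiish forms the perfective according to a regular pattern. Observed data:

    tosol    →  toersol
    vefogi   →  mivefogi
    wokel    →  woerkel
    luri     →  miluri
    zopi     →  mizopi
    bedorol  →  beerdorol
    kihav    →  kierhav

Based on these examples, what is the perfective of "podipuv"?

poerdipuv

"podipuv" ends in -v. The one such stem in the data (kihav → kierhav) inserts -er- after the first vowel (as do tosol, wokel), so the same rule applies.
The other pattern: stems ending in -i add the prefix mi-.
So podipuv → poerdipuv.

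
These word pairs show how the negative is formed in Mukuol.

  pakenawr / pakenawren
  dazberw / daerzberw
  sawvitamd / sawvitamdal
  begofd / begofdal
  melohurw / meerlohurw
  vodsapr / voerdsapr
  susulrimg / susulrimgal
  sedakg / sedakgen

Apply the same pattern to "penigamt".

penigamtal

pakenawr and vodsapr both end in -r yet inflect differently (pakenawren, voerdsapr), so the final letter is not what conditions the rule; the second-to-last letter is.
"penigamt" has second-to-last letter 'm'. The stems whose second-to-last letter is 'm' (susulrimg → susulrimgal, sawvitamd → sawvitamdal) add -al.
So penigamt → penigamtal.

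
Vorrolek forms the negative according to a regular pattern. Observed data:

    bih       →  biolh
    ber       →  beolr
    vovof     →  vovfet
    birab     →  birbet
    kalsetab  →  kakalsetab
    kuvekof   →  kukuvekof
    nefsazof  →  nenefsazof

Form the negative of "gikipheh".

gigikipheh

birab and kalsetab both end in -b yet inflect differently (birbet, kakalsetab), so the final letter is not what conditions the rule; the number of vowels is.
"gikipheh" has 3 vowels. The stems with 3 vowels (kalsetab → kakalsetab, kuvekof → kukuvekof, nefsazof → nenefsazof) repeat the first consonant+vowel as a prefix.
The other patterns: stems with 1 vowel insert -ol- after the first vowel; stems with 2 vowels delete the last vowel and add -et.
So gikipheh → gigikipheh.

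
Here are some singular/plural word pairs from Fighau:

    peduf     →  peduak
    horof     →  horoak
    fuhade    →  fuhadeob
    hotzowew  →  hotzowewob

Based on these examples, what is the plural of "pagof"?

pagoak

horof and hotzowew both begin with h- yet inflect differently (horoak, hotzowewob), so the first letter is not what conditions the rule; the final letter is.
"pagof" ends in -f. The stems ending in -f (peduf → peduak, horof → horoak) drop the final letter and add -ak.
The other pattern: stems ending in -e or -w add -ob.
So pagof → pagoak.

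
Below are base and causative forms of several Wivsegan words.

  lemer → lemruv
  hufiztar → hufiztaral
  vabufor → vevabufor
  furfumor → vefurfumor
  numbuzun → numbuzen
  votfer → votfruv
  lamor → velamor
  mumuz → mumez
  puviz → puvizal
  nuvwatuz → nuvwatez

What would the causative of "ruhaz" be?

ruhazal

"ruhaz" has last vowel 'a'. The one such stem in the data (hufiztar → hufiztaral) adds -al, so the same rule applies.
So ruhaz → ruhazal.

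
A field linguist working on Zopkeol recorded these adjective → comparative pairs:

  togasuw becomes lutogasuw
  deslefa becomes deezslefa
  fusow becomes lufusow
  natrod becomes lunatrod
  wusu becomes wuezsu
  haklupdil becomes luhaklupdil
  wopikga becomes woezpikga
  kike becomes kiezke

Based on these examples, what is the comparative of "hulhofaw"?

togasuw and wusu both have last vowel 'u' yet inflect differently (lutogasuw, wuezsu), so the last vowel is not what conditions the rule; whether the stem ends in a vowel or a consonant is.
"hulhofaw" ends in a consonant. The stems ending in a consonant (fusow → lufusow, haklupdil → luhaklupdil, togasuw → lutogasuw) add the prefix lu-.
So hulhofaw → luhulhofaw.

luhulhofaw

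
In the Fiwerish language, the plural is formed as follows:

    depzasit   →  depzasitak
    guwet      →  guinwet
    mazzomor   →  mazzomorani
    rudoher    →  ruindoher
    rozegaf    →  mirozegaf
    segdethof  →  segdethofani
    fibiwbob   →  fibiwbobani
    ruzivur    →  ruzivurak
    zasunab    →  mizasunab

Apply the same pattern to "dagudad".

mazzomor and rudoher both end in -r yet inflect differently (mazzomorani, ruindoher), so the final letter is not what conditions the rule; the last vowel is.
"dagudad" has last vowel 'a'. The stems whose last vowel is 'a' (zasunab → mizasunab, rozegaf → mirozegaf) add the prefix mi-.
The other patterns: stems whose last vowel is 'o' add -ani; stems whose last vowel is 'e' insert -in- after the first vowel; stems whose last vowel is 'i' or 'u' add -ak.
So dagudad → midagudad.

midagudad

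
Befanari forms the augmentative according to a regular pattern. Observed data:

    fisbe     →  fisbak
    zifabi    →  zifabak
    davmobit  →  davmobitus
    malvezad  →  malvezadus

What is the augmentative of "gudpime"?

zifabi and davmobit both have last vowel 'i' yet inflect differently (zifabak, davmobitus), so the last vowel is not what conditions the rule; whether the stem ends in a vowel or a consonant is.
"gudpime" ends in a vowel. The stems ending in a vowel (fisbe → fisbak, zifabi → zifabak) drop the final letter and add -ak.
The other pattern: stems ending in a consonant add -us.
So gudpime → gudpimak.

gudpimak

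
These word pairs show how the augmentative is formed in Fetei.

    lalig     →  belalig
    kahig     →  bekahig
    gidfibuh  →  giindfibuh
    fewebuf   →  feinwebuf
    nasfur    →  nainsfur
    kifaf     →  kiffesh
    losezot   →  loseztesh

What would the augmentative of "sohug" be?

soinhug

fewebuf and kifaf both end in -f yet inflect differently (feinwebuf, kiffesh), so the final letter is not what conditions the rule; the last vowel is.
"sohug" has last vowel 'u'. The stems whose last vowel is 'u' (gidfibuh → giindfibuh, fewebuf → feinwebuf, nasfur → nainsfur) insert -in- after the first vowel.
The other patterns: stems whose last vowel is 'i' add the prefix be-; stems whose last vowel is 'a' or 'o' delete the last vowel and add -esh.
So sohug → soinhug.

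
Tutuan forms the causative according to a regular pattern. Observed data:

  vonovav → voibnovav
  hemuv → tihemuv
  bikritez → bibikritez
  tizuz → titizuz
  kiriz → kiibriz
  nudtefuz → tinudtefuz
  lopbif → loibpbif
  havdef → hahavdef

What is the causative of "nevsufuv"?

tinevsufuv

nudtefuz and bikritez both end in -z yet inflect differently (tinudtefuz, bibikritez), so the final letter is not what conditions the rule; the last vowel is.
"nevsufuv" has last vowel 'u'. The stems whose last vowel is 'u' (hemuv → tihemuv, tizuz → titizuz, nudtefuz → tinudtefuz) add the prefix ti-.
The other patterns: stems whose last vowel is 'e' repeat the first consonant+vowel as a prefix; stems whose last vowel is 'a' or 'i' insert -ib- after the first vowel.
So nevsufuv → tinevsufuv.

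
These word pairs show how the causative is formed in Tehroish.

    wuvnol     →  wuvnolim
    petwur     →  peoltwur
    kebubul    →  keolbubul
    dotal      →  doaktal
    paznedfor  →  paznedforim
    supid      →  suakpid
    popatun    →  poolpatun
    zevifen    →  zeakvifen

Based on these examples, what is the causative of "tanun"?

wuvnol and kebubul both end in -l yet inflect differently (wuvnolim, keolbubul), so the final letter is not what conditions the rule; the last vowel is.
"tanun" has last vowel 'u'. The stems whose last vowel is 'u' (kebubul → keolbubul, petwur → peoltwur, popatun → poolpatun) insert -ol- after the first vowel.
So tanun → taolnun.

taolnun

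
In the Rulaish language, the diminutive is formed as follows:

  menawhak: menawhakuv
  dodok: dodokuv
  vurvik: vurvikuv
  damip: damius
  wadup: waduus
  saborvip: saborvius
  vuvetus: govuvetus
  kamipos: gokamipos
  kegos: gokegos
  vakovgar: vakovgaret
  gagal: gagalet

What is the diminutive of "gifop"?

gifous

vurvik and damip both have last vowel 'i' yet inflect differently (vurvikuv, damius), so the last vowel is not what conditions the rule; the final letter is.
"gifop" ends in -p. The stems ending in -p (damip → damius, wadup → waduus, saborvip → saborvius) drop the final letter and add -us.
So gifop → gifous.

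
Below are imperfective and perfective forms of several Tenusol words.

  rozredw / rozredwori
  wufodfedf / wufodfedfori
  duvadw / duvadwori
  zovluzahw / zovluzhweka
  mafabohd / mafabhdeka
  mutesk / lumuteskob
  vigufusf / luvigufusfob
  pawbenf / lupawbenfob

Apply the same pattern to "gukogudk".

gukogudkori

rozredw and zovluzahw both end in -w yet inflect differently (rozredwori, zovluzhweka), so the final letter is not what conditions the rule; the second-to-last letter is.
"gukogudk" has second-to-last letter 'd'. The stems whose second-to-last letter is 'd' (rozredw → rozredwori, wufodfedf → wufodfedfori, duvadw → duvadwori) add -ori.
So gukogudk → gukogudkori.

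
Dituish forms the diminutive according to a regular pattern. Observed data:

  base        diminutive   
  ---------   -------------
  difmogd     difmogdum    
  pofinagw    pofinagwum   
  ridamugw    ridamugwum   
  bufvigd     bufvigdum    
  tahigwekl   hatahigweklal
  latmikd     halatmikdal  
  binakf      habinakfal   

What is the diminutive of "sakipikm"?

"sakipikm" has second-to-last letter 'k'. The stems whose second-to-last letter is 'k' (tahigwekl → hatahigweklal, latmikd → halatmikdal, binakf → habinakfal) add ha- … -al around the stem.
So sakipikm → hasakipikmal.

hasakipikmal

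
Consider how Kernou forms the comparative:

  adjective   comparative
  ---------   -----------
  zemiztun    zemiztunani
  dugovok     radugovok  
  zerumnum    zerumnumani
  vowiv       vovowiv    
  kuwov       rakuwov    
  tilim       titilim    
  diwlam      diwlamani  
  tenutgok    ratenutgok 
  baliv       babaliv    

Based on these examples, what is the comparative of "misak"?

kuwov and vowiv both end in -v yet inflect differently (rakuwov, vovowiv), so the final letter is not what conditions the rule; the last vowel is.
"misak" has last vowel 'a'. The one such stem in the data (diwlam → diwlamani) adds -ani, so the same rule applies.
So misak → misakani.

misakani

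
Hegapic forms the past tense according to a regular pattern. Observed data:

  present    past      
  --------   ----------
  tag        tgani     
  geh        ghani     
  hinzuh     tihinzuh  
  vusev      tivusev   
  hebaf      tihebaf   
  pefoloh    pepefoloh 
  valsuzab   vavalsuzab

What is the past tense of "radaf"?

tiradaf

geh and hinzuh both end in -h yet inflect differently (ghani, tihinzuh), so the final letter is not what conditions the rule; the number of vowels is.
"radaf" has 2 vowels. The stems with 2 vowels (hinzuh → tihinzuh, vusev → tivusev, hebaf → tihebaf) add the prefix ti-.
So radaf → tiradaf.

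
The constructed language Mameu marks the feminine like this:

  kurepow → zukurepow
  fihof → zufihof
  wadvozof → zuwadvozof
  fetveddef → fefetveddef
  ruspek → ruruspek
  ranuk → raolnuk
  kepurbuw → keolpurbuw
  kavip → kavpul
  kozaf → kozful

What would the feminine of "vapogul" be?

"vapogul" has last vowel 'u'. The stems whose last vowel is 'u' (ranuk → raolnuk, kepurbuw → keolpurbuw) insert -ol- after the first vowel.
The other patterns: stems whose last vowel is 'o' add the prefix zu-; stems whose last vowel is 'e' repeat the first consonant+vowel as a prefix; stems whose last vowel is 'a' or 'i' delete the last vowel and add -ul.
So vapogul → vaolpogul.

vaolpogul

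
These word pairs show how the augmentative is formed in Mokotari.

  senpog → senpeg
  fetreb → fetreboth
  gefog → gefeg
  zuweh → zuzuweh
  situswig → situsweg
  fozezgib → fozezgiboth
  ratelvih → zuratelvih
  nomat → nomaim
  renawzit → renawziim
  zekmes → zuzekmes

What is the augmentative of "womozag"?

womozeg

fozezgib and renawzit both have last vowel 'i' yet inflect differently (fozezgiboth, renawziim), so the last vowel is not what conditions the rule; the final letter is.
"womozag" ends in -g. The stems ending in -g (gefog → gefeg, senpog → senpeg, situswig → situsweg) change the last vowel to 'e'.
The other patterns: stems ending in -b add -oth; stems ending in -t drop the final letter and add -im; stems ending in -h or -s add the prefix zu-.
So womozag → womozeg.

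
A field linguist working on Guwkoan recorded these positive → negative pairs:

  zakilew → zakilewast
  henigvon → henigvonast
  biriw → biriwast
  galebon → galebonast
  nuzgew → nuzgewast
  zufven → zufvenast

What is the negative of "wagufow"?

Every pair shown (zakilew → zakilewast, henigvon → henigvonast, biriw → biriwast, …) follows the same rule: add -ast.
So wagufow → wagufowast.

wagufowast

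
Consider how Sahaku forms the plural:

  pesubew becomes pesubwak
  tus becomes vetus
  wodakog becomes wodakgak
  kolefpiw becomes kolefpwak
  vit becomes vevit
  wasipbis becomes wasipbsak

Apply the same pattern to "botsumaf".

wasipbis and tus both end in -s yet inflect differently (wasipbsak, vetus), so the final letter is not what conditions the rule; the number of vowels is.
"botsumaf" has 3 vowels. The stems with 3 vowels (pesubew → pesubwak, kolefpiw → kolefpwak, wasipbis → wasipbsak) delete the last vowel and add -ak.
So botsumaf → botsumfak.

botsumfak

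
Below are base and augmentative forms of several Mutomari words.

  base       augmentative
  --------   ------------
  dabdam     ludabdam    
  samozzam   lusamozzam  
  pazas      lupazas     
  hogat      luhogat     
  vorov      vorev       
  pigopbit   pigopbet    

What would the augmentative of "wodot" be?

wodet

"wodot" has last vowel 'o'. The one such stem in the data (vorov → vorev) changes the last vowel to 'e' (as does pigopbit), so the same rule applies.
The other pattern: stems whose last vowel is 'a' add the prefix lu-.
So wodot → wodet.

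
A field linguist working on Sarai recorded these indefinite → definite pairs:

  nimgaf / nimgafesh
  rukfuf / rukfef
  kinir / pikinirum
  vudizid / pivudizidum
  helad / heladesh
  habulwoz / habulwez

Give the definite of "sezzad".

"sezzad" has last vowel 'a'. The stems whose last vowel is 'a' (nimgaf → nimgafesh, helad → heladesh) add -esh.
The other patterns: stems whose last vowel is 'o' or 'u' change the last vowel to 'e'; stems whose last vowel is 'i' add pi- … -um around the stem.
So sezzad → sezzadesh.

sezzadesh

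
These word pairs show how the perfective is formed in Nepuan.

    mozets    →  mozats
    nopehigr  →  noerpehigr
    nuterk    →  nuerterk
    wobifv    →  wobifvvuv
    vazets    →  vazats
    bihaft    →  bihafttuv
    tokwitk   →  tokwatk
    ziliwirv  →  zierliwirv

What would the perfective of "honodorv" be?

hoernodorv

wobifv and ziliwirv both end in -v yet inflect differently (wobifvvuv, zierliwirv), so the final letter is not what conditions the rule; the second-to-last letter is.
"honodorv" has second-to-last letter 'r'. The stems whose second-to-last letter is 'r' (ziliwirv → zierliwirv, nuterk → nuerterk) insert -er- after the first vowel.
So honodorv → hoernodorv.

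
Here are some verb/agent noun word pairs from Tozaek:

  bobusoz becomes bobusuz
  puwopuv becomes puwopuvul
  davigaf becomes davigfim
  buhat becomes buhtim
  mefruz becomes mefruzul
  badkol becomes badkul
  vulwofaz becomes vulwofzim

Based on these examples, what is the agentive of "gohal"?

vulwofaz and mefruz both end in -z yet inflect differently (vulwofzim, mefruzul), so the final letter is not what conditions the rule; the last vowel is.
"gohal" has last vowel 'a'. The stems whose last vowel is 'a' (vulwofaz → vulwofzim, davigaf → davigfim, buhat → buhtim) delete the last vowel and add -im.
The other patterns: stems whose last vowel is 'u' add -ul; stems whose last vowel is 'o' change the last vowel to 'u'.
So gohal → gohlim.

gohlim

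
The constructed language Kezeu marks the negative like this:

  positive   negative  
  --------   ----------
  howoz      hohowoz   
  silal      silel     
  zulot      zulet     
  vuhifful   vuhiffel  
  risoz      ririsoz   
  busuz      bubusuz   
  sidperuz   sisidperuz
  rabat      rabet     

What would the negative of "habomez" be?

busuz and vuhifful both have last vowel 'u' yet inflect differently (bubusuz, vuhiffel), so the last vowel is not what conditions the rule; the final letter is.
"habomez" ends in -z. The stems ending in -z (risoz → ririsoz, howoz → hohowoz, busuz → bubusuz) repeat the first consonant+vowel as a prefix.
The other pattern: stems ending in -l or -t change the last vowel to 'e'.
So habomez → hahabomez.

hahabomez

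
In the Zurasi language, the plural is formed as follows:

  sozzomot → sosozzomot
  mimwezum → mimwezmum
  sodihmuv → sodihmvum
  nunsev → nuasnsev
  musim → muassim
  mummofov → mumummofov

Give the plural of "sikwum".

sikwmum

"sikwum" has last vowel 'u'. The stems whose last vowel is 'u' (mimwezum → mimwezmum, sodihmuv → sodihmvum) delete the last vowel and add -um.
So sikwum → sikwmum.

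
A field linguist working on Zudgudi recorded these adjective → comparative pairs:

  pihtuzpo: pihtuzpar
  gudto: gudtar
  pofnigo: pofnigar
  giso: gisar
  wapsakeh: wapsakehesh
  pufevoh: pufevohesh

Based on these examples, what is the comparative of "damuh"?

damuhesh

pihtuzpo and pufevoh both have last vowel 'o' yet inflect differently (pihtuzpar, pufevohesh), so the last vowel is not what conditions the rule; the final letter is.
"damuh" ends in -h. The stems ending in -h (wapsakeh → wapsakehesh, pufevoh → pufevohesh) add -esh.
The other pattern: stems ending in -o drop the final letter and add -ar.
So damuh → damuhesh.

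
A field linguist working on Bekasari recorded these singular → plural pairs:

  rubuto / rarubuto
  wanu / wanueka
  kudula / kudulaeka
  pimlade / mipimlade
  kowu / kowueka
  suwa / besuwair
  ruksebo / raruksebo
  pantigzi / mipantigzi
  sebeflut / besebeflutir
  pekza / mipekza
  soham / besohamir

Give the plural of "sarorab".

besarorabir

"sarorab" begins with s-. The stems beginning with s- (suwa → besuwair, sebeflut → besebeflutir, soham → besohamir) add be- … -ir around the stem.
The other patterns: stems beginning with r- add the prefix ra-; stems beginning with p- add the prefix mi-; stems beginning with k- or w- add -eka.
So sarorab → besarorabir.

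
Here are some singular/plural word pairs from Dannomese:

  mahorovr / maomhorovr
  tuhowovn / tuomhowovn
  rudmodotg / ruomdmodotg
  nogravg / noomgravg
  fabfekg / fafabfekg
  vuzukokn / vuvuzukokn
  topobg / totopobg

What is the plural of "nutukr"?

nunutukr

"nutukr" has second-to-last letter 'k'. The stems whose second-to-last letter is 'k' (fabfekg → fafabfekg, vuzukokn → vuvuzukokn) repeat the first consonant+vowel as a prefix.
So nutukr → nunutukr.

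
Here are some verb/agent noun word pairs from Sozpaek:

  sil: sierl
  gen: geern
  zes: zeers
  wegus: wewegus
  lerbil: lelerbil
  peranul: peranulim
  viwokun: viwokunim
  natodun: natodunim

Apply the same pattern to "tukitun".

tukitunim

zes and wegus both end in -s yet inflect differently (zeers, wewegus), so the final letter is not what conditions the rule; the number of vowels is.
"tukitun" has 3 vowels. The stems with 3 vowels (peranul → peranulim, viwokun → viwokunim, natodun → natodunim) add -im.
So tukitun → tukitunim.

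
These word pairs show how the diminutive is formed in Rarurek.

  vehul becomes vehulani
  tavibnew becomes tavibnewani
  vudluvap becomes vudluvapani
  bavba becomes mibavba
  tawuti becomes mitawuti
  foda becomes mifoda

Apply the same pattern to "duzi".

miduzi

"duzi" ends in a vowel. The stems ending in a vowel (bavba → mibavba, tawuti → mitawuti, foda → mifoda) add the prefix mi-.
So duzi → miduzi.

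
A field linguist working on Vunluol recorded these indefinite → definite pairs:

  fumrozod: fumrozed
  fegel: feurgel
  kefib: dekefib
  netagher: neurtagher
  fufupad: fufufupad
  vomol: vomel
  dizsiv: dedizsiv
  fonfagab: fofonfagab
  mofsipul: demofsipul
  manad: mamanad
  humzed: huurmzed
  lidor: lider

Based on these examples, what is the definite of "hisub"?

dehisub

"hisub" has last vowel 'u'. The one such stem in the data (mofsipul → demofsipul) adds the prefix de-, so the same rule applies.
So hisub → dehisub.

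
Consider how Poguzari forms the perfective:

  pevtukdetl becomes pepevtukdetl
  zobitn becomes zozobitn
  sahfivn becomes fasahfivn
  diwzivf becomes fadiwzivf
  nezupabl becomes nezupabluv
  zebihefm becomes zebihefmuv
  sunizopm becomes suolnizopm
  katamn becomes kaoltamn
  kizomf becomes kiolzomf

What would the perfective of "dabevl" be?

fadabevl

"dabevl" has second-to-last letter 'v'. The stems whose second-to-last letter is 'v' (sahfivn → fasahfivn, diwzivf → fadiwzivf) add the prefix fa-.
The other patterns: stems whose second-to-last letter is 't' repeat the first consonant+vowel as a prefix; stems whose second-to-last letter is 'b' or 'f' add -uv; stems whose second-to-last letter is 'm' or 'p' insert -ol- after the first vowel.
So dabevl → fadabevl.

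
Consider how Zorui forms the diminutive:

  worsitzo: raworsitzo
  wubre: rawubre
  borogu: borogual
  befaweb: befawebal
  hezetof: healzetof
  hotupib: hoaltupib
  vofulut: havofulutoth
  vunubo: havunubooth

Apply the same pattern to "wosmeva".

rawosmeva

befaweb and hotupib both end in -b yet inflect differently (befawebal, hoaltupib), so the final letter is not what conditions the rule; the first letter is.
"wosmeva" begins with w-. The stems beginning with w- (worsitzo → raworsitzo, wubre → rawubre) add the prefix ra-.
The other patterns: stems beginning with b- add -al; stems beginning with h- insert -al- after the first vowel; stems beginning with v- add ha- … -oth around the stem.
So wosmeva → rawosmeva.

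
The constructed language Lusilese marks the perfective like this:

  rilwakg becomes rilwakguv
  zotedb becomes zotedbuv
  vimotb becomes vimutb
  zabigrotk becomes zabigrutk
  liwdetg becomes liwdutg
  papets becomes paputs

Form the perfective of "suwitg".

liwdetg and rilwakg both end in -g yet inflect differently (liwdutg, rilwakguv), so the final letter is not what conditions the rule; the second-to-last letter is.
"suwitg" has second-to-last letter 't'. The stems whose second-to-last letter is 't' (papets → paputs, vimotb → vimutb, liwdetg → liwdutg) change the last vowel to 'u'.
So suwitg → suwutg.

suwutg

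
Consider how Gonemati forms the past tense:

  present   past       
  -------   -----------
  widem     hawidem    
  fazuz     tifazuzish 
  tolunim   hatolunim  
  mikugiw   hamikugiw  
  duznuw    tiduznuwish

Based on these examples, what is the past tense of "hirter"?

hahirter

duznuw and mikugiw both end in -w yet inflect differently (tiduznuwish, hamikugiw), so the final letter is not what conditions the rule; the last vowel is.
"hirter" has last vowel 'e'. The one such stem in the data (widem → hawidem) adds the prefix ha-, so the same rule applies.
The other pattern: stems whose last vowel is 'u' add ti- … -ish around the stem.
So hirter → hahirter.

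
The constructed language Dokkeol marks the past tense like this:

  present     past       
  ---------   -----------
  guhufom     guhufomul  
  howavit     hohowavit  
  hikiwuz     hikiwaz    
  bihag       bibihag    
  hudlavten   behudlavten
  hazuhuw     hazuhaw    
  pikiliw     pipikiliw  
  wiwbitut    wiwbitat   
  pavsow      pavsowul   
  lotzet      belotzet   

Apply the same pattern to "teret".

"teret" has last vowel 'e'. The stems whose last vowel is 'e' (lotzet → belotzet, hudlavten → behudlavten) add the prefix be-.
So teret → beteret.

beteret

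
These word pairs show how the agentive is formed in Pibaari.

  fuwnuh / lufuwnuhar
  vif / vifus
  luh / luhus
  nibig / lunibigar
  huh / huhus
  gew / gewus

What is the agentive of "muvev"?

lumuvevar

fuwnuh and huh both end in -h yet inflect differently (lufuwnuhar, huhus), so the final letter is not what conditions the rule; the number of vowels is.
"muvev" has 2 vowels. The stems with 2 vowels (fuwnuh → lufuwnuhar, nibig → lunibigar) add lu- … -ar around the stem.
The other pattern: stems with 1 vowel add -us.
So muvev → lumuvevar.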